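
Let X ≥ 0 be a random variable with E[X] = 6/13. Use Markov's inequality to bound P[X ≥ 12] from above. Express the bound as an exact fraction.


μ = E[X] = 6/13, a = 12.
Markov: P[X ≥ 12] ≤ μ/a = (6/13)/12 = 1/26.
Numerically: ≈ 0.03846.
(Since a = 12 > μ = 0.46154, the bound 1/26 is < 1 and informative.)

P[X ≥ 12] ≤ 1/26 ≈ 0.03846.


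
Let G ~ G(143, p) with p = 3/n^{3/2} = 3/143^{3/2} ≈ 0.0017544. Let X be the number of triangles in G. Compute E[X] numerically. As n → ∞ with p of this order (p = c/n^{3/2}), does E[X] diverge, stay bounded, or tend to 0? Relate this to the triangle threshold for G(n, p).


Number of potential triangles: C(143, 3) = 477191.
Each occurs with probability p³ ≈ (0.0017544)³ ≈ 5.3994758e-09.
By linearity: E[X] = C(143, 3)·p³ ≈ 477191 · 5.3994758e-09 ≈ 0.00258.
Since α = 3/2 > 1, p = c/n^{3/2} = o(1/n) is below the triangle threshold p ~ 1/n. Asymptotically E[X] ~ (c³/6)·n^{3(1−α)} = (3³/6)·n^{-1.5} → 0, so by Markov's inequality G has no triangles w.h.p.

E[X] ≈ 0.00258; in regime p = Θ(1/n^{3/2}) E[X] tends to 0 (below the triangle threshold p ~ 1/n).


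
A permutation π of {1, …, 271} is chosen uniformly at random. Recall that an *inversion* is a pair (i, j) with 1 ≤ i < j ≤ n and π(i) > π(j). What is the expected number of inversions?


Write X = Σ X_I over the C(271, 2) = 36585 pairs i < j, with X_I the indicator of one inversion.
There are 36585 indicators.
For each fixed pair i < j, the values π(i) and π(j) are two distinct elements of {1, …, 271} in uniformly random order; by symmetry P[π(i) > π(j)] = 1/2.
By linearity: E[X] = 36585 · (1/2) = C(271, 2) · (1/2) = 36585/2 = 36585/2 ≈ 18292.500.

E[X] = 36585/2 = 18292.500.


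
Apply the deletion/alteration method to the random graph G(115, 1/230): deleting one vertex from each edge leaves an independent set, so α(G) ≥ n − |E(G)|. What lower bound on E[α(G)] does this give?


E[|E(G)|] = C(115, 2)·p = 6555 · (1/230) = 57/2.
E[α(G)] ≥ n − E[|E(G)|] = 115 − 57/2 = 173/2.
Numerically: ≈ 86.500.
(This is only a lower bound; the true E[α(G)] may be larger.)

E[α(G)] ≥ 173/2 ≈ 86.500.


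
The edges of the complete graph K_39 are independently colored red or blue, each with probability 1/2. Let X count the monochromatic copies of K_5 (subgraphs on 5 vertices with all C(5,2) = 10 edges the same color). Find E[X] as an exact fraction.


Let X = Σ_S X_S over the C(39, 5) = 575757 subsets S of size 5, where X_S = 1 if the K_5 on S is monochromatic.
For a fixed S, the K_5 on S has C(5, 2) = 10 edges. P[all 10 edges red] = (1/2)^10, and likewise for blue, so P[monochromatic] = 2·(1/2)^10 = 2^{1 − 10} = 1/512.
By linearity of expectation: E[X] = C(39, 5) · 2^{1 − 10} = 575757 · 1/512 = 575757/512.
Numerically: E[X] ≈ 1124.525391.

E[X] = C(39,5)·2^(1−C(5,2)) = 575757/512 ≈ 1124.525391.


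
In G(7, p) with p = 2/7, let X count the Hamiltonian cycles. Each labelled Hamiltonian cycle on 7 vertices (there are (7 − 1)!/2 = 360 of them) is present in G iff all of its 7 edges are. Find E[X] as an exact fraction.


K_7 has (7 − 1)!/2 = 360 labelled Hamiltonian cycles.
For each such Hamiltonian cycle H, let X_H = 1 if all 7 edges of H are present in G. Then P[X_H = 1] = p^{7} = (2/7)^{7} = 128/823543.
Summing the indicators: E[X] = Σ_H E[X_H] = 360 · p^{7} = 360 · 128/823543 = 46080/823543.
Numerically: E[X] ≈ 0.056.

E[X] = 360 · (2/7)^{7} = 46080/823543 ≈ 0.056.


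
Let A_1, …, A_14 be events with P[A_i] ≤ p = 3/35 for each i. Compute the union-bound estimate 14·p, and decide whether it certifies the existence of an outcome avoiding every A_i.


Union bound: P[∪_{i=1}^{14} A_i] ≤ Σ_i P[A_i] ≤ 14·p = 14·(3/35) = 6/5.
Numerically: 6/5 ≈ 1.20000.
Is 6/5 < 1? NO.
Since the bound 6/5 is ≥ 1, the union bound is uninformative here; it does NOT by itself certify existence.

14·p = 6/5 ≈ 1.20000; existence NOT certified by the union bound.


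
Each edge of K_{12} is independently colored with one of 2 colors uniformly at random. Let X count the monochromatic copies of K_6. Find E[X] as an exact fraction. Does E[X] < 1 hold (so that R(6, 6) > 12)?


E[X] = C(12, 6) · 2^{1 − 15} = 924 · 2^{−14} = 924/16384.
As a reduced fraction: E[X] = 231/4096 ≈ 0.0564.
Is E[X] < 1? YES.
Since E[X] < 1, there exists a 2-coloring of K_{12} with no monochromatic K_6; hence R(6, 6) > 12.

E[X] = 231/4096 ≈ 0.0564; E[X] < 1, so R(6, 6) > 12.


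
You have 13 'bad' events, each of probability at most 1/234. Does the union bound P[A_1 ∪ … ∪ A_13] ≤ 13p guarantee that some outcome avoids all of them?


Union bound: P[∪_{i=1}^{13} A_i] ≤ Σ_i P[A_i] ≤ 13·p = 13·(1/234) = 1/18.
Numerically: 1/18 ≈ 0.0556.
Is 1/18 < 1? YES.
Since P[∪ A_i] ≤ 1/18 < 1, the complement has P[∩ A_i^c] ≥ 1 − 1/18 = 17/18 > 0, so some outcome avoids every A_i.

13·p = 1/18 ≈ 0.0556; existence CERTIFIED by the union bound.


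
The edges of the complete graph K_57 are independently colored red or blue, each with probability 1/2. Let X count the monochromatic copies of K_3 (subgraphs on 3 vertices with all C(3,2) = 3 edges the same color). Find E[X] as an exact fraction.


Let X = Σ_S X_S over the C(57, 3) = 29260 subsets S of size 3, where X_S = 1 if the K_3 on S is monochromatic.
For a fixed S, the K_3 on S has C(3, 2) = 3 edges. P[all 3 edges red] = (1/2)^3, and likewise for blue, so P[monochromatic] = 2·(1/2)^3 = 2^{1 − 3} = 1/4.
Summing: E[X] = C(57, 3) · 2^{1 − 3} = 29260 · 1/4 = 7315.
Numerically: E[X] ≈ 7315.00000.

E[X] = C(57,3)·2^(1−C(3,2)) = 7315 ≈ 7315.00000.


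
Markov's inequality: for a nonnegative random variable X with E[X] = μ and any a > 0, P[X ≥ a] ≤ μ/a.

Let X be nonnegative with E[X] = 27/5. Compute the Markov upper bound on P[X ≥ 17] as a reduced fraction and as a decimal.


μ = E[X] = 27/5, a = 17.
Markov: P[X ≥ 17] ≤ μ/a = (27/5)/17 = 27/85.
Numerically: ≈ 0.31765.
(Since a = 17 > μ = 5.40000, the bound 27/85 is < 1 and informative.)

P[X ≥ 17] ≤ 27/85 ≈ 0.31765.


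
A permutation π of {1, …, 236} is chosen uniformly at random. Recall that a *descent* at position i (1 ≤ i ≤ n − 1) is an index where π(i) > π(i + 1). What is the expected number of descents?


Write X = Σ X_I over i = 1, …, 235, with X_I the indicator of one descent.
There are 235 indicators.
For each fixed i, the pair (π(i), π(i+1)) is a uniformly random ordered pair of distinct values from {1, …, 236}; by symmetry P[π(i) > π(i+1)] = 1/2.
By linearity: E[X] = 235 · (1/2) = (236 − 1) · (1/2) = 235/2 ≈ 117.50000.

E[X] = 235/2 = 117.50000.


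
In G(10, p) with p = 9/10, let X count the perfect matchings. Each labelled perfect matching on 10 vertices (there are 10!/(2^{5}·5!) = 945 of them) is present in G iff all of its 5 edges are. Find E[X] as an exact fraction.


K_10 has 10!/(2^{5}·5!) = 945 labelled perfect matchings.
For each such perfect matching H, let X_H = 1 if all 5 edges of H are present in G. Then P[X_H = 1] = p^{5} = (9/10)^{5} = 59049/100000.
Summing the indicators: E[X] = Σ_H E[X_H] = 945 · p^{5} = 945 · 59049/100000 = 11160261/20000.
Numerically: E[X] ≈ 558.01.

E[X] = 945 · (9/10)^{5} = 11160261/20000 ≈ 558.01.


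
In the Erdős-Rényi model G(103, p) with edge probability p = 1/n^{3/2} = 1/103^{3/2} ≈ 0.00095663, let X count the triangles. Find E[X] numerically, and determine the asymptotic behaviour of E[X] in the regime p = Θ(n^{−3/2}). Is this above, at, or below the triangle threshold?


Number of potential triangles: C(103, 3) = 176851.
Each occurs with probability p³ ≈ (0.00095663)³ ≈ 8.7545230e-10.
By linearity: E[X] = C(103, 3)·p³ ≈ 176851 · 8.7545230e-10 ≈ 0.00015.
Since α = 3/2 > 1, p = c/n^{3/2} = o(1/n) is below the triangle threshold p ~ 1/n. Asymptotically E[X] ~ (c³/6)·n^{3(1−α)} = (1³/6)·n^{-1.5} → 0, so by Markov's inequality G has no triangles w.h.p.

E[X] ≈ 0.00015; in regime p = Θ(1/n^{3/2}) E[X] tends to 0 (below the triangle threshold p ~ 1/n).


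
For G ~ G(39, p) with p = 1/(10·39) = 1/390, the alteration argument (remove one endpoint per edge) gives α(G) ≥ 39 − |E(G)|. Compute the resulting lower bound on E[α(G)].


E[|E(G)|] = C(39, 2)·p = 741 · (1/390) = 19/10.
E[α(G)] ≥ n − E[|E(G)|] = 39 − 19/10 = 371/10.
Numerically: ≈ 37.10000.
(This is only a lower bound; the true E[α(G)] may be larger.)

E[α(G)] ≥ 371/10 ≈ 37.10000.


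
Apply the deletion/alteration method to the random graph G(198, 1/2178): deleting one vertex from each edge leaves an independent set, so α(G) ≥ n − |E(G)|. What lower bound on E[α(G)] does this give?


E[|E(G)|] = C(198, 2)·p = 19503 · (1/2178) = 197/22.
E[α(G)] ≥ n − E[|E(G)|] = 198 − 197/22 = 4159/22.
Numerically: ≈ 189.0455.
(This is only a lower bound; the true E[α(G)] may be larger.)

E[α(G)] ≥ 4159/22 ≈ 189.0455.


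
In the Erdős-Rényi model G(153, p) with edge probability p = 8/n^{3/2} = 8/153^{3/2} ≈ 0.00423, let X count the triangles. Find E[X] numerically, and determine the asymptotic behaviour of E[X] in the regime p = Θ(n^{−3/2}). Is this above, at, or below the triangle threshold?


Number of potential triangles: C(153, 3) = 585276.
Each occurs with probability p³ ≈ (0.00423)³ ≈ 7.55368e-08.
By linearity: E[X] = C(153, 3)·p³ ≈ 585276 · 7.55368e-08 ≈ 0.044.
Since α = 3/2 > 1, p = c/n^{3/2} = o(1/n) is below the triangle threshold p ~ 1/n. Asymptotically E[X] ~ (c³/6)·n^{3(1−α)} = (8³/6)·n^{-1.5} → 0, so by Markov's inequality G has no triangles w.h.p.

E[X] ≈ 0.044; in regime p = Θ(1/n^{3/2}) E[X] tends to 0 (below the triangle threshold p ~ 1/n).


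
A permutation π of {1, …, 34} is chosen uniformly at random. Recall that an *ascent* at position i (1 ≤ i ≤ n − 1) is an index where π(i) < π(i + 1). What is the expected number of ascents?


Write X = Σ X_I over i = 1, …, 33, with X_I the indicator of one ascent.
There are 33 indicators.
For each fixed i, the pair (π(i), π(i+1)) is a uniformly random ordered pair of distinct values from {1, …, 34}; by symmetry P[π(i) < π(i+1)] = 1/2.
By linearity: E[X] = 33 · (1/2) = (34 − 1) · (1/2) = 33/2 ≈ 16.5000.

E[X] = 33/2 = 16.5000.


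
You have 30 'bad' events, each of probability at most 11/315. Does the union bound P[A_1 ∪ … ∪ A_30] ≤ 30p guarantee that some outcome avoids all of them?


Union bound: P[∪_{i=1}^{30} A_i] ≤ Σ_i P[A_i] ≤ 30·p = 30·(11/315) = 22/21.
Numerically: 22/21 ≈ 1.048.
Is 22/21 < 1? NO.
Since the bound 22/21 is ≥ 1, the union bound is uninformative here; it does NOT by itself certify existence.

30·p = 22/21 ≈ 1.048; existence NOT certified by the union bound.


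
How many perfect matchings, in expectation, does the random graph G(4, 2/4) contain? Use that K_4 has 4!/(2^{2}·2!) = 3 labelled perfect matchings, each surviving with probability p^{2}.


K_4 has 4!/(2^{2}·2!) = 3 labelled perfect matchings.
For each such perfect matching H, let X_H = 1 if all 2 edges of H are present in G. Then P[X_H = 1] = p^{2} = (1/2)^{2} = 1/4.
By linearity of expectation: E[X] = Σ_H E[X_H] = 3 · p^{2} = 3 · 1/4 = 3/4.
Numerically: E[X] ≈ 0.75.

E[X] = 3 · (1/2)^{2} = 3/4 ≈ 0.75.


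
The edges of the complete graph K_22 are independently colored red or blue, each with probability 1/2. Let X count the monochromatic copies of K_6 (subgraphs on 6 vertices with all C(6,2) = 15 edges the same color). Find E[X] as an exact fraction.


Let X = Σ_S X_S over the C(22, 6) = 74613 subsets S of size 6, where X_S = 1 if the K_6 on S is monochromatic.
For a fixed S, the K_6 on S has C(6, 2) = 15 edges. P[all 15 edges red] = (1/2)^15, and likewise for blue, so P[monochromatic] = 2·(1/2)^15 = 2^{1 − 15} = 1/16384.
By linearity: E[X] = C(22, 6) · 2^{1 − 15} = 74613 · 1/16384 = 74613/16384.
Numerically: E[X] ≈ 4.55402.

E[X] = C(22,6)·2^(1−C(6,2)) = 74613/16384 ≈ 4.55402.


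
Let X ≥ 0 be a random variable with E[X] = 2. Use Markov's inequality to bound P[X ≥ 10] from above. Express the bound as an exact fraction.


μ = E[X] = 2, a = 10.
Markov: P[X ≥ 10] ≤ μ/a = (2)/10 = 1/5.
Numerically: ≈ 0.200.
(Since a = 10 > μ = 2.000, the bound 1/5 is < 1 and informative.)

P[X ≥ 10] ≤ 1/5 ≈ 0.200.


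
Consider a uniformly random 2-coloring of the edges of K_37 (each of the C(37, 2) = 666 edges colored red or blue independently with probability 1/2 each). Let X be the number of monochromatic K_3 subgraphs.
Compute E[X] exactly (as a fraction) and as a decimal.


Let X = Σ_S X_S over the C(37, 3) = 7770 subsets S of size 3, where X_S = 1 if the K_3 on S is monochromatic.
For a fixed S, the K_3 on S has C(3, 2) = 3 edges. P[all 3 edges red] = (1/2)^3, and likewise for blue, so P[monochromatic] = 2·(1/2)^3 = 2^{1 − 3} = 1/4.
Summing: E[X] = C(37, 3) · 2^{1 − 3} = 7770 · 1/4 = 3885/2.
Numerically: E[X] ≈ 1942.500.

E[X] = C(37,3)·2^(1−C(3,2)) = 3885/2 ≈ 1942.500.


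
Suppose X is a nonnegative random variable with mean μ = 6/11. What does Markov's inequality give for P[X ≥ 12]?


μ = E[X] = 6/11, a = 12.
Markov: P[X ≥ 12] ≤ μ/a = (6/11)/12 = 1/22.
Numerically: ≈ 0.045.
(Since a = 12 > μ = 0.545, the bound 1/22 is < 1 and informative.)

P[X ≥ 12] ≤ 1/22 ≈ 0.045.


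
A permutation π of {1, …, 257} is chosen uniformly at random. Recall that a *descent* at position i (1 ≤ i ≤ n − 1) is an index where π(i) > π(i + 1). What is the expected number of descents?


Write X = Σ X_I over i = 1, …, 256, with X_I the indicator of one descent.
There are 256 indicators.
For each fixed i, the pair (π(i), π(i+1)) is a uniformly random ordered pair of distinct values from {1, …, 257}; by symmetry P[π(i) > π(i+1)] = 1/2.
By linearity: E[X] = 256 · (1/2) = (257 − 1) · (1/2) = 128 ≈ 128.000000.

E[X] = 128 = 128.000000.


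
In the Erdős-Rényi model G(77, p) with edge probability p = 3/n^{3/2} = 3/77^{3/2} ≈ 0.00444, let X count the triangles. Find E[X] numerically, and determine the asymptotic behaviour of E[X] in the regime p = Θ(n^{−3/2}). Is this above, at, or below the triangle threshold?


Number of potential triangles: C(77, 3) = 73150.
Each occurs with probability p³ ≈ (0.00444)³ ≈ 8.75297e-08.
By linearity: E[X] = C(77, 3)·p³ ≈ 73150 · 8.75297e-08 ≈ 0.006.
Since α = 3/2 > 1, p = c/n^{3/2} = o(1/n) is below the triangle threshold p ~ 1/n. Asymptotically E[X] ~ (c³/6)·n^{3(1−α)} = (3³/6)·n^{-1.5} → 0, so by Markov's inequality G has no triangles w.h.p.

E[X] ≈ 0.006; in regime p = Θ(1/n^{3/2}) E[X] tends to 0 (below the triangle threshold p ~ 1/n).


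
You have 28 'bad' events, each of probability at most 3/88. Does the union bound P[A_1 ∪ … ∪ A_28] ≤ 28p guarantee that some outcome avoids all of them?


Union bound: P[∪_{i=1}^{28} A_i] ≤ Σ_i P[A_i] ≤ 28·p = 28·(3/88) = 21/22.
Numerically: 21/22 ≈ 0.955.
Is 21/22 < 1? YES.
Since P[∪ A_i] ≤ 21/22 < 1, the complement has P[∩ A_i^c] ≥ 1 − 21/22 = 1/22 > 0, so some outcome avoids every A_i.

28·p = 21/22 ≈ 0.955; existence CERTIFIED by the union bound.


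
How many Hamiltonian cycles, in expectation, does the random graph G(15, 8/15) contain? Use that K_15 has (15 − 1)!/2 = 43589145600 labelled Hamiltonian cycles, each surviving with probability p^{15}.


K_15 has (15 − 1)!/2 = 43589145600 labelled Hamiltonian cycles.
For each such Hamiltonian cycle H, let X_H = 1 if all 15 edges of H are present in G. Then P[X_H = 1] = p^{15} = (8/15)^{15} = 35184372088832/437893890380859375.
By linearity of expectation: E[X] = Σ_H E[X_H] = 43589145600 · p^{15} = 43589145600 · 35184372088832/437893890380859375 = 252453780711880523776/72081298828125.
Numerically: E[X] ≈ 3.5e+06.

E[X] = 43589145600 · (8/15)^{15} = 252453780711880523776/72081298828125 ≈ 3.5e+06.


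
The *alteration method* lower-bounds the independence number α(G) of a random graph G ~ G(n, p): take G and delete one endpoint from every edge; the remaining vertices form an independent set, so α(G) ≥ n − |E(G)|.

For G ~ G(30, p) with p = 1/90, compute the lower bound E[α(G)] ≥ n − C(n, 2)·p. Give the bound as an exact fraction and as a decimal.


E[|E(G)|] = C(30, 2)·p = 435 · (1/90) = 29/6.
E[α(G)] ≥ n − E[|E(G)|] = 30 − 29/6 = 151/6.
Numerically: ≈ 25.1667.
(This is only a lower bound; the true E[α(G)] may be larger.)

E[α(G)] ≥ 151/6 ≈ 25.1667.


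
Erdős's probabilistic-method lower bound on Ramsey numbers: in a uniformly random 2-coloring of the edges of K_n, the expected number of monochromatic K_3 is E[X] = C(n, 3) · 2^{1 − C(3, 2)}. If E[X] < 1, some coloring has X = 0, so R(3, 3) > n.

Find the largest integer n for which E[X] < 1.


We need C(n, 3) · 2^{1 − 3} < 1, i.e. C(n, 3) < 2^{3 − 1} = 4.
Check values of n near the boundary:
  n = 3: C(3, 3) = 1; 1 < 4? YES
  n = 4: C(4, 3) = 4; 4 < 4? NO
  n = 5: C(5, 3) = 10; 10 < 4? NO
The largest n with C(n, 3) < 4 is n = 3 (where E[X] = 1/4 ≈ 0.250). Hence R(3, 3) > 3, i.e. R(3, 3) ≥ 4.

Largest n = 3; hence R(3, 3) > 3.


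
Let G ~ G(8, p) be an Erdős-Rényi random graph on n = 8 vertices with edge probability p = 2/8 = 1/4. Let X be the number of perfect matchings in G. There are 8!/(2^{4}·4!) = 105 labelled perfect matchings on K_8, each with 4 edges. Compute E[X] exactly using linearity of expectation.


K_8 has 8!/(2^{4}·4!) = 105 labelled perfect matchings.
For each such perfect matching H, let X_H = 1 if all 4 edges of H are present in G. Then P[X_H = 1] = p^{4} = (1/4)^{4} = 1/256.
By linearity of expectation: E[X] = Σ_H E[X_H] = 105 · p^{4} = 105 · 1/256 = 105/256.
Numerically: E[X] ≈ 0.41.

E[X] = 105 · (1/4)^{4} = 105/256 ≈ 0.41.


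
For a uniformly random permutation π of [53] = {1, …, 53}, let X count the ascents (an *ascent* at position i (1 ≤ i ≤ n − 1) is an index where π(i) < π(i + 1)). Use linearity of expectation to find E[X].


Write X = Σ X_I over i = 1, …, 52, with X_I the indicator of one ascent.
There are 52 indicators.
For each fixed i, the pair (π(i), π(i+1)) is a uniformly random ordered pair of distinct values from {1, …, 53}; by symmetry P[π(i) < π(i+1)] = 1/2.
By linearity: E[X] = 52 · (1/2) = (53 − 1) · (1/2) = 26 ≈ 26.000000.

E[X] = 26 = 26.000000.


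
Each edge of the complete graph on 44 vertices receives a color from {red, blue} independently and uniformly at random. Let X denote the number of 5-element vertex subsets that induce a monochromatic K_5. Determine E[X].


Let X = Σ_S X_S over the C(44, 5) = 1086008 subsets S of size 5, where X_S = 1 if the K_5 on S is monochromatic.
For a fixed S, the K_5 on S has C(5, 2) = 10 edges. P[all 10 edges red] = (1/2)^10, and likewise for blue, so P[monochromatic] = 2·(1/2)^10 = 2^{1 − 10} = 1/512.
By linearity: E[X] = C(44, 5) · 2^{1 − 10} = 1086008 · 1/512 = 135751/64.
Numerically: E[X] ≈ 2121.10938.

E[X] = C(44,5)·2^(1−C(5,2)) = 135751/64 ≈ 2121.10938.


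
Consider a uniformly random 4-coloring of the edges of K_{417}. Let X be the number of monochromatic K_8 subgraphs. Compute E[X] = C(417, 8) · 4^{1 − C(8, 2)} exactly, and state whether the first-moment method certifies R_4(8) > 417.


E[X] = C(417, 8) · 4^{1 − 28} = 21194845068522060 · 4^{−27} = 21194845068522060/18014398509481984.
As a reduced fraction: E[X] = 5298711267130515/4503599627370496 ≈ 1.1766.
Is E[X] < 1? NO.
Since E[X] ≥ 1, the first-moment bound is inconclusive at n = 417; it does NOT by itself certify R_4(8) > 417.

E[X] = 5298711267130515/4503599627370496 ≈ 1.1766; E[X] ≥ 1; first-moment method inconclusive here.


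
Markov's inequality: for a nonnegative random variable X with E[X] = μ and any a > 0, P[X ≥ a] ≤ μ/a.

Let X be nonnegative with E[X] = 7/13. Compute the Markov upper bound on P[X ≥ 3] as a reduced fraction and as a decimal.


μ = E[X] = 7/13, a = 3.
Markov: P[X ≥ 3] ≤ μ/a = (7/13)/3 = 7/39.
Numerically: ≈ 0.1795.
(Since a = 3 > μ = 0.5385, the bound 7/39 is < 1 and informative.)

P[X ≥ 3] ≤ 7/39 ≈ 0.1795.


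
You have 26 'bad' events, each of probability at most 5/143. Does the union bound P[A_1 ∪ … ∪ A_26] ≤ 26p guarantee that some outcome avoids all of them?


Union bound: P[∪_{i=1}^{26} A_i] ≤ Σ_i P[A_i] ≤ 26·p = 26·(5/143) = 10/11.
Numerically: 10/11 ≈ 0.909.
Is 10/11 < 1? YES.
Since P[∪ A_i] ≤ 10/11 < 1, the complement has P[∩ A_i^c] ≥ 1 − 10/11 = 1/11 > 0, so some outcome avoids every A_i.

26·p = 10/11 ≈ 0.909; existence CERTIFIED by the union bound.


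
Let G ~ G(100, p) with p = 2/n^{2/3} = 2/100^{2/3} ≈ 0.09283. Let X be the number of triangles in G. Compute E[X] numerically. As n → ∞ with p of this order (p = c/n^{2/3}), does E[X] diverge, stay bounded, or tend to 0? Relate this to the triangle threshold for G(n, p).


Number of potential triangles: C(100, 3) = 161700.
Each occurs with probability p³ ≈ (0.09283)³ ≈ 8.000000e-04.
By linearity: E[X] = C(100, 3)·p³ ≈ 161700 · 8.000000e-04 ≈ 129.3600.
Since α = 2/3 < 1, p = c/n^{2/3} ≫ 1/n is above the triangle threshold p ~ 1/n. Asymptotically E[X] ~ (c³/6)·n^{3(1−α)} = (2³/6)·n^{1} → ∞; triangles are abundant w.h.p.

E[X] ≈ 129.3600; in regime p = Θ(1/n^{2/3}) E[X] diverges (above the triangle threshold p ~ 1/n).


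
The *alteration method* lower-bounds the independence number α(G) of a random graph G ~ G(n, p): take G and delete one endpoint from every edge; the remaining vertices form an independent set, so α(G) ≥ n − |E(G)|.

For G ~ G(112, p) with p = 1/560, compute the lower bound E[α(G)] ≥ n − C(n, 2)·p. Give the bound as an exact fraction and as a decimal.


E[|E(G)|] = C(112, 2)·p = 6216 · (1/560) = 111/10.
E[α(G)] ≥ n − E[|E(G)|] = 112 − 111/10 = 1009/10.
Numerically: ≈ 100.900000.
(This is only a lower bound; the true E[α(G)] may be larger.)

E[α(G)] ≥ 1009/10 ≈ 100.900000.


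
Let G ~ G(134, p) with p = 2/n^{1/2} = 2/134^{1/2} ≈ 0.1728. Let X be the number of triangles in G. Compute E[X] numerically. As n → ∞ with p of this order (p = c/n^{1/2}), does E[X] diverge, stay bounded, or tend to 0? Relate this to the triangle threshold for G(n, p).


Number of potential triangles: C(134, 3) = 392084.
Each occurs with probability p³ ≈ (0.1728)³ ≈ 5.157423e-03.
By linearity: E[X] = C(134, 3)·p³ ≈ 392084 · 5.157423e-03 ≈ 2022.1432.
Since α = 1/2 < 1, p = c/n^{1/2} ≫ 1/n is above the triangle threshold p ~ 1/n. Asymptotically E[X] ~ (c³/6)·n^{3(1−α)} = (2³/6)·n^{1.5} → ∞; triangles are abundant w.h.p.

E[X] ≈ 2022.1432; in regime p = Θ(1/n^{1/2}) E[X] diverges (above the triangle threshold p ~ 1/n).


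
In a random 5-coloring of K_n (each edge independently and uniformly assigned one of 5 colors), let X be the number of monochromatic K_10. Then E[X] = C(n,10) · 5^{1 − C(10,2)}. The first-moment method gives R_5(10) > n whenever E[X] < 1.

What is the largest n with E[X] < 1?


We need C(n, 10) · 5^{1 − 45} < 1, i.e. C(n, 10) < 5^{45 − 1} = 5684341886080801486968994140625.
Check values of n near the boundary:
  n = 5389: C(5389, 10) = 5645340767466558997768874792926; 5645340767466558997768874792926 < 5684341886080801486968994140625? YES
  n = 5390: C(5390, 10) = 5655833965919099070255434039753; 5655833965919099070255434039753 < 5684341886080801486968994140625? YES
  n = 5391: C(5391, 10) = 5666344714787188828795213697883; 5666344714787188828795213697883 < 5684341886080801486968994140625? YES
  n = 5392: C(5392, 10) = 5676873040158402483252283957448; 5676873040158402483252283957448 < 5684341886080801486968994140625? YES
  n = 5393: C(5393, 10) = 5687418968154238267170642278008; 5687418968154238267170642278008 < 5684341886080801486968994140625? NO
  n = 5394: C(5394, 10) = 5697982524930156243149785372878; 5697982524930156243149785372878 < 5684341886080801486968994140625? NO
  n = 5395: C(5395, 10) = 5708563736675616143322765475706; 5708563736675616143322765475706 < 5684341886080801486968994140625? NO
The largest n with C(n, 10) < 5684341886080801486968994140625 is n = 5392 (where E[X] = 5676873040158402483252283957448/5684341886080801486968994140625 ≈ 0.9987). Hence R_5(10) > 5392, i.e. R_5(10) ≥ 5393.

Largest n = 5392; hence R_5(10) > 5392.


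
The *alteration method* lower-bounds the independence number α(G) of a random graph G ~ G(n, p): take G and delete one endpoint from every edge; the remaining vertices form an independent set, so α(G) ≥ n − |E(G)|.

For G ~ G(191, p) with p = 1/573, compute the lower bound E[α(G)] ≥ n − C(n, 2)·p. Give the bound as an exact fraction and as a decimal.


E[|E(G)|] = C(191, 2)·p = 18145 · (1/573) = 95/3.
E[α(G)] ≥ n − E[|E(G)|] = 191 − 95/3 = 478/3.
Numerically: ≈ 159.3333.
(This is only a lower bound; the true E[α(G)] may be larger.)

E[α(G)] ≥ 478/3 ≈ 159.3333.


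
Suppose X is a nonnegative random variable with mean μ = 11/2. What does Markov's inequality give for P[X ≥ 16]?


μ = E[X] = 11/2, a = 16.
Markov: P[X ≥ 16] ≤ μ/a = (11/2)/16 = 11/32.
Numerically: ≈ 0.34375.
(Since a = 16 > μ = 5.50000, the bound 11/32 is < 1 and informative.)

P[X ≥ 16] ≤ 11/32 ≈ 0.34375.


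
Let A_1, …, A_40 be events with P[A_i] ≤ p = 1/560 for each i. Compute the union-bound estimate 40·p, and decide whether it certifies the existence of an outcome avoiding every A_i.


Union bound: P[∪_{i=1}^{40} A_i] ≤ Σ_i P[A_i] ≤ 40·p = 40·(1/560) = 1/14.
Numerically: 1/14 ≈ 0.0714286.
Is 1/14 < 1? YES.
Since P[∪ A_i] ≤ 1/14 < 1, the complement has P[∩ A_i^c] ≥ 1 − 1/14 = 13/14 > 0, so some outcome avoids every A_i.

40·p = 1/14 ≈ 0.0714286; existence CERTIFIED by the union bound.


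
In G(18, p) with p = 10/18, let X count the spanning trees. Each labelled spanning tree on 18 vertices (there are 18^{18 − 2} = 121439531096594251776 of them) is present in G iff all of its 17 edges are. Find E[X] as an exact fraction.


K_18 has 18^{18 − 2} = 121439531096594251776 labelled spanning trees.
For each such spanning tree H, let X_H = 1 if all 17 edges of H are present in G. Then P[X_H = 1] = p^{17} = (5/9)^{17} = 762939453125/16677181699666569.
Summing the indicators: E[X] = Σ_H E[X_H] = 121439531096594251776 · p^{17} = 121439531096594251776 · 762939453125/16677181699666569 = 50000000000000000/9.
Numerically: E[X] ≈ 5.55556e+15.

E[X] = 121439531096594251776 · (5/9)^{17} = 50000000000000000/9 ≈ 5.55556e+15.


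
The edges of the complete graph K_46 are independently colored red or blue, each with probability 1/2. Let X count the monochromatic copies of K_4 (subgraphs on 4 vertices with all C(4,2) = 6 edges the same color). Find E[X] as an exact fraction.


Let X = Σ_S X_S over the C(46, 4) = 163185 subsets S of size 4, where X_S = 1 if the K_4 on S is monochromatic.
For a fixed S, the K_4 on S has C(4, 2) = 6 edges. P[all 6 edges red] = (1/2)^6, and likewise for blue, so P[monochromatic] = 2·(1/2)^6 = 2^{1 − 6} = 1/32.
Summing: E[X] = C(46, 4) · 2^{1 − 6} = 163185 · 1/32 = 163185/32.
Numerically: E[X] ≈ 5099.5312.

E[X] = C(46,4)·2^(1−C(4,2)) = 163185/32 ≈ 5099.5312.


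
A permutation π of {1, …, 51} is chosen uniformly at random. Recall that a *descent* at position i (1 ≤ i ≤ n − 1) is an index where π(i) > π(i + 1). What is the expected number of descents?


Write X = Σ X_I over i = 1, …, 50, with X_I the indicator of one descent.
There are 50 indicators.
For each fixed i, the pair (π(i), π(i+1)) is a uniformly random ordered pair of distinct values from {1, …, 51}; by symmetry P[π(i) > π(i+1)] = 1/2.
By linearity: E[X] = 50 · (1/2) = (51 − 1) · (1/2) = 25 ≈ 25.00000.

E[X] = 25 = 25.00000.


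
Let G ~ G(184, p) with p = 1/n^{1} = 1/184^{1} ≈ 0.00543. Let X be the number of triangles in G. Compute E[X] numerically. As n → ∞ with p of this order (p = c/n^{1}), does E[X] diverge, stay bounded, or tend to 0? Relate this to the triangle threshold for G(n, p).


Number of potential triangles: C(184, 3) = 1021384.
Each occurs with probability p³ ≈ (0.00543)³ ≈ 1.60526e-07.
By linearity: E[X] = C(184, 3)·p³ ≈ 1021384 · 1.60526e-07 ≈ 0.164.
Here α = 1, so p = 1/n is exactly at the triangle threshold p ~ 1/n. Asymptotically E[X] → c³/6 = 1³/6 = 1/6 ≈ 0.167, a bounded constant. In this regime the triangle count is asymptotically Poisson(c³/6).

E[X] ≈ 0.164; in regime p = Θ(1/n^{1}) E[X] stays bounded (at the triangle threshold p ~ 1/n).


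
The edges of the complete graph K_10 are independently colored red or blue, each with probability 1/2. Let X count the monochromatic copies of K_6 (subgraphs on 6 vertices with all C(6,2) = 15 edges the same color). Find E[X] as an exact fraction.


Let X = Σ_S X_S over the C(10, 6) = 210 subsets S of size 6, where X_S = 1 if the K_6 on S is monochromatic.
For a fixed S, the K_6 on S has C(6, 2) = 15 edges. P[all 15 edges red] = (1/2)^15, and likewise for blue, so P[monochromatic] = 2·(1/2)^15 = 2^{1 − 15} = 1/16384.
By linearity: E[X] = C(10, 6) · 2^{1 − 15} = 210 · 1/16384 = 105/8192.
Numerically: E[X] ≈ 0.012817.

E[X] = C(10,6)·2^(1−C(6,2)) = 105/8192 ≈ 0.012817.


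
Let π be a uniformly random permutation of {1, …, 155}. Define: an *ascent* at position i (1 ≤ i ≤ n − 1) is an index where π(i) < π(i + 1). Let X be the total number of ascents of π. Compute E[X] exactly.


Write X = Σ X_I over i = 1, …, 154, with X_I the indicator of one ascent.
There are 154 indicators.
For each fixed i, the pair (π(i), π(i+1)) is a uniformly random ordered pair of distinct values from {1, …, 155}; by symmetry P[π(i) < π(i+1)] = 1/2.
By linearity: E[X] = 154 · (1/2) = (155 − 1) · (1/2) = 77 ≈ 77.00000.

E[X] = 77 = 77.00000.


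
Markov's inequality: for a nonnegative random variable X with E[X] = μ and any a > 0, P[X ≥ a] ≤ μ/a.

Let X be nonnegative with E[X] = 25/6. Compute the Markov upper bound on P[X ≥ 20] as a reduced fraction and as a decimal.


μ = E[X] = 25/6, a = 20.
Markov: P[X ≥ 20] ≤ μ/a = (25/6)/20 = 5/24.
Numerically: ≈ 0.2083.
(Since a = 20 > μ = 4.1667, the bound 5/24 is < 1 and informative.)

P[X ≥ 20] ≤ 5/24 ≈ 0.2083.


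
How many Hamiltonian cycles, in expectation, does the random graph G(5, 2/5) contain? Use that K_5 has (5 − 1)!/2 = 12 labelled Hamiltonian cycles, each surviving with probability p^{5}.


K_5 has (5 − 1)!/2 = 12 labelled Hamiltonian cycles.
For each such Hamiltonian cycle H, let X_H = 1 if all 5 edges of H are present in G. Then P[X_H = 1] = p^{5} = (2/5)^{5} = 32/3125.
Summing the indicators: E[X] = Σ_H E[X_H] = 12 · p^{5} = 12 · 32/3125 = 384/3125.
Numerically: E[X] ≈ 0.123.

E[X] = 12 · (2/5)^{5} = 384/3125 ≈ 0.123.


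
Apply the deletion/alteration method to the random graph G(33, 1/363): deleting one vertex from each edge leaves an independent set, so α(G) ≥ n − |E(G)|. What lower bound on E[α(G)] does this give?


E[|E(G)|] = C(33, 2)·p = 528 · (1/363) = 16/11.
E[α(G)] ≥ n − E[|E(G)|] = 33 − 16/11 = 347/11.
Numerically: ≈ 31.5455.
(This is only a lower bound; the true E[α(G)] may be larger.)

E[α(G)] ≥ 347/11 ≈ 31.5455.


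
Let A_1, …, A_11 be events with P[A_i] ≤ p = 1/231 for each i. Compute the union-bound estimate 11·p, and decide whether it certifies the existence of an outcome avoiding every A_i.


Union bound: P[∪_{i=1}^{11} A_i] ≤ Σ_i P[A_i] ≤ 11·p = 11·(1/231) = 1/21.
Numerically: 1/21 ≈ 0.048.
Is 1/21 < 1? YES.
Since P[∪ A_i] ≤ 1/21 < 1, the complement has P[∩ A_i^c] ≥ 1 − 1/21 = 20/21 > 0, so some outcome avoids every A_i.

11·p = 1/21 ≈ 0.048; existence CERTIFIED by the union bound.


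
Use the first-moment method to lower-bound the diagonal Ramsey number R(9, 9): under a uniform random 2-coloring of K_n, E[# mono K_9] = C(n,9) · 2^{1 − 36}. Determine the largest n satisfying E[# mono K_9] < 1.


We need C(n, 9) · 2^{1 − 36} < 1, i.e. C(n, 9) < 2^{36 − 1} = 34359738368.
Check values of n near the boundary:
  n = 60: C(60, 9) = 14783142660; 14783142660 < 34359738368? YES
  n = 61: C(61, 9) = 17341763505; 17341763505 < 34359738368? YES
  n = 62: C(62, 9) = 20286591270; 20286591270 < 34359738368? YES
  n = 63: C(63, 9) = 23667689815; 23667689815 < 34359738368? YES
  n = 64: C(64, 9) = 27540584512; 27540584512 < 34359738368? YES
  n = 65: C(65, 9) = 31966749880; 31966749880 < 34359738368? YES
  n = 66: C(66, 9) = 37014131440; 37014131440 < 34359738368? NO
  n = 67: C(67, 9) = 42757703560; 42757703560 < 34359738368? NO
  n = 68: C(68, 9) = 49280065120; 49280065120 < 34359738368? NO
The largest n with C(n, 9) < 34359738368 is n = 65 (where E[X] = 3995843735/4294967296 ≈ 0.9304). Hence R(9, 9) > 65, i.e. R(9, 9) ≥ 66.

Largest n = 65; hence R(9, 9) > 65.


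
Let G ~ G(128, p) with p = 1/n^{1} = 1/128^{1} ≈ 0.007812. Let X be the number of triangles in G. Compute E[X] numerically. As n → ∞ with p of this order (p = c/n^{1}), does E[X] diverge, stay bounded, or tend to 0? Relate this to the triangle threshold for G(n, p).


Number of potential triangles: C(128, 3) = 341376.
Each occurs with probability p³ ≈ (0.007812)³ ≈ 4.768372e-07.
By linearity: E[X] = C(128, 3)·p³ ≈ 341376 · 4.768372e-07 ≈ 0.1628.
Here α = 1, so p = 1/n is exactly at the triangle threshold p ~ 1/n. Asymptotically E[X] → c³/6 = 1³/6 = 1/6 ≈ 0.1667, a bounded constant. In this regime the triangle count is asymptotically Poisson(c³/6).

E[X] ≈ 0.1628; in regime p = Θ(1/n^{1}) E[X] stays bounded (at the triangle threshold p ~ 1/n).


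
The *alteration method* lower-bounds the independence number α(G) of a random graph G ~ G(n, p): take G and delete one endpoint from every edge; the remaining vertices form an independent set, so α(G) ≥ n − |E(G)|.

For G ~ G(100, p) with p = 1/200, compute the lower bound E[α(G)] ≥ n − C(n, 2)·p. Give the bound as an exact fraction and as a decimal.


E[|E(G)|] = C(100, 2)·p = 4950 · (1/200) = 99/4.
E[α(G)] ≥ n − E[|E(G)|] = 100 − 99/4 = 301/4.
Numerically: ≈ 75.25000.
(This is only a lower bound; the true E[α(G)] may be larger.)

E[α(G)] ≥ 301/4 ≈ 75.25000.


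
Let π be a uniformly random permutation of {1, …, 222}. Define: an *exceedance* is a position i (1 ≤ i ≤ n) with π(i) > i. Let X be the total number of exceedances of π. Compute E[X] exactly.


Write X = Σ_{i=1}^{222} X_i, where X_i = 1_{π(i) > i}.
For each fixed i, π(i) is uniform over {1, …, 222} (marginal of a uniform permutation), so P[π(i) > i] = (n − i)/n. Summing: Σ_{i=1}^{222} (n − i)/n = (0 + 1 + … + 221)/222 = 222(222 − 1)/(2·222) = (222 − 1)/2.
Hence E[X] = Σ_{i=1}^{222} (222 − i)/222 = 221/2 ≈ 110.500.

E[X] = 221/2 = 110.500.


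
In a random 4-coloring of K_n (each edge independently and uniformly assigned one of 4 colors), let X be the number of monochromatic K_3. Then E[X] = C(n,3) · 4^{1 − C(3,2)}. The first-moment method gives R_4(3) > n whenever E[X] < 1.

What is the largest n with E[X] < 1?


We need C(n, 3) · 4^{1 − 3} < 1, i.e. C(n, 3) < 4^{3 − 1} = 16.
Check values of n near the boundary:
  n = 3: C(3, 3) = 1; 1 < 16? YES
  n = 4: C(4, 3) = 4; 4 < 16? YES
  n = 5: C(5, 3) = 10; 10 < 16? YES
  n = 6: C(6, 3) = 20; 20 < 16? NO
  n = 7: C(7, 3) = 35; 35 < 16? NO
  n = 8: C(8, 3) = 56; 56 < 16? NO
The largest n with C(n, 3) < 16 is n = 5 (where E[X] = 5/8 ≈ 0.6250000). Hence R_4(3) > 5, i.e. R_4(3) ≥ 6.

Largest n = 5; hence R_4(3) > 5.


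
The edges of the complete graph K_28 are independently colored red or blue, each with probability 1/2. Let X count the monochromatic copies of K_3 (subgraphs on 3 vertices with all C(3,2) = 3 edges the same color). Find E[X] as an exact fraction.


Let X = Σ_S X_S over the C(28, 3) = 3276 subsets S of size 3, where X_S = 1 if the K_3 on S is monochromatic.
For a fixed S, the K_3 on S has C(3, 2) = 3 edges. P[all 3 edges red] = (1/2)^3, and likewise for blue, so P[monochromatic] = 2·(1/2)^3 = 2^{1 − 3} = 1/4.
Summing: E[X] = C(28, 3) · 2^{1 − 3} = 3276 · 1/4 = 819.
Numerically: E[X] ≈ 819.000.

E[X] = C(28,3)·2^(1−C(3,2)) = 819 ≈ 819.000.


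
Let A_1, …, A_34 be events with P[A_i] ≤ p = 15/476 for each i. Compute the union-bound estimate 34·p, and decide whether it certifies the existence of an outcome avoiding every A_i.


Union bound: P[∪_{i=1}^{34} A_i] ≤ Σ_i P[A_i] ≤ 34·p = 34·(15/476) = 15/14.
Numerically: 15/14 ≈ 1.0714286.
Is 15/14 < 1? NO.
Since the bound 15/14 is ≥ 1, the union bound is uninformative here; it does NOT by itself certify existence.

34·p = 15/14 ≈ 1.0714286; existence NOT certified by the union bound.


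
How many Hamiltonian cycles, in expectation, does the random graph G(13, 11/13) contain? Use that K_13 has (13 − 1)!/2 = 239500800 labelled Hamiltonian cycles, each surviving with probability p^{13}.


K_13 has (13 − 1)!/2 = 239500800 labelled Hamiltonian cycles.
For each such Hamiltonian cycle H, let X_H = 1 if all 13 edges of H are present in G. Then P[X_H = 1] = p^{13} = (11/13)^{13} = 34522712143931/302875106592253.
Summing the indicators: E[X] = Σ_H E[X_H] = 239500800 · p^{13} = 239500800 · 34522712143931/302875106592253 = 8268217176641189644800/302875106592253.
Numerically: E[X] ≈ 2.73e+07.

E[X] = 239500800 · (11/13)^{13} = 8268217176641189644800/302875106592253 ≈ 2.73e+07.


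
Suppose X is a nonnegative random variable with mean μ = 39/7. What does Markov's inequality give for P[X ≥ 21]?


μ = E[X] = 39/7, a = 21.
Markov: P[X ≥ 21] ≤ μ/a = (39/7)/21 = 13/49.
Numerically: ≈ 0.26531.
(Since a = 21 > μ = 5.57143, the bound 13/49 is < 1 and informative.)

P[X ≥ 21] ≤ 13/49 ≈ 0.26531.


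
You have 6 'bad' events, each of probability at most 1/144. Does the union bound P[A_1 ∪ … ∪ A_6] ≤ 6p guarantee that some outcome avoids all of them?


Union bound: P[∪_{i=1}^{6} A_i] ≤ Σ_i P[A_i] ≤ 6·p = 6·(1/144) = 1/24.
Numerically: 1/24 ≈ 0.0417.
Is 1/24 < 1? YES.
Since P[∪ A_i] ≤ 1/24 < 1, the complement has P[∩ A_i^c] ≥ 1 − 1/24 = 23/24 > 0, so some outcome avoids every A_i.

6·p = 1/24 ≈ 0.0417; existence CERTIFIED by the union bound.


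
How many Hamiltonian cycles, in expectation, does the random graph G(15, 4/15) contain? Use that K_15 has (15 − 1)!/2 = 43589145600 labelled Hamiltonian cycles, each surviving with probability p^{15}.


K_15 has (15 − 1)!/2 = 43589145600 labelled Hamiltonian cycles.
For each such Hamiltonian cycle H, let X_H = 1 if all 15 edges of H are present in G. Then P[X_H = 1] = p^{15} = (4/15)^{15} = 1073741824/437893890380859375.
Summing the indicators: E[X] = Σ_H E[X_H] = 43589145600 · p^{15} = 43589145600 · 1073741824/437893890380859375 = 7704277975826432/72081298828125.
Numerically: E[X] ≈ 107.

E[X] = 43589145600 · (4/15)^{15} = 7704277975826432/72081298828125 ≈ 107.


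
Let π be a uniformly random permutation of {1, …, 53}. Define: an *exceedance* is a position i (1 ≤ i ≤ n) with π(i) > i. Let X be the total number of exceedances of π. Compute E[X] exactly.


Write X = Σ_{i=1}^{53} X_i, where X_i = 1_{π(i) > i}.
For each fixed i, π(i) is uniform over {1, …, 53} (marginal of a uniform permutation), so P[π(i) > i] = (n − i)/n. Summing: Σ_{i=1}^{53} (n − i)/n = (0 + 1 + … + 52)/53 = 53(53 − 1)/(2·53) = (53 − 1)/2.
Hence E[X] = Σ_{i=1}^{53} (53 − i)/53 = 26 ≈ 26.000000.

E[X] = 26 = 26.000000.


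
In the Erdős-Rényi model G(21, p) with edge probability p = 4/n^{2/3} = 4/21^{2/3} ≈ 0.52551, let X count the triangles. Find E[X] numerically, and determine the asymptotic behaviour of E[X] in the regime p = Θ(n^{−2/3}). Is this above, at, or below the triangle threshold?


Number of potential triangles: C(21, 3) = 1330.
Each occurs with probability p³ ≈ (0.52551)³ ≈ 1.4512472e-01.
By linearity: E[X] = C(21, 3)·p³ ≈ 1330 · 1.4512472e-01 ≈ 193.01587.
Since α = 2/3 < 1, p = c/n^{2/3} ≫ 1/n is above the triangle threshold p ~ 1/n. Asymptotically E[X] ~ (c³/6)·n^{3(1−α)} = (4³/6)·n^{1} → ∞; triangles are abundant w.h.p.

E[X] ≈ 193.01587; in regime p = Θ(1/n^{2/3}) E[X] diverges (above the triangle threshold p ~ 1/n).
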